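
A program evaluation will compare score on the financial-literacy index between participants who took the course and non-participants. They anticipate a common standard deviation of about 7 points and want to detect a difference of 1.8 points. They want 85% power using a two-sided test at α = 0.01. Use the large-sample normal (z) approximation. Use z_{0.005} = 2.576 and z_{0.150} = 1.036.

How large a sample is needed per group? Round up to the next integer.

n = 395 per group

n = (z_{α/2} + z_β)² · (σ₁² + σ₂²) / δ²
  = (2.576 + 1.036)² · (2·7² = 98) / 1.8²
  = 13.0465 · 98 / 3.24
  = 394.62
Round up → n = 395 per group.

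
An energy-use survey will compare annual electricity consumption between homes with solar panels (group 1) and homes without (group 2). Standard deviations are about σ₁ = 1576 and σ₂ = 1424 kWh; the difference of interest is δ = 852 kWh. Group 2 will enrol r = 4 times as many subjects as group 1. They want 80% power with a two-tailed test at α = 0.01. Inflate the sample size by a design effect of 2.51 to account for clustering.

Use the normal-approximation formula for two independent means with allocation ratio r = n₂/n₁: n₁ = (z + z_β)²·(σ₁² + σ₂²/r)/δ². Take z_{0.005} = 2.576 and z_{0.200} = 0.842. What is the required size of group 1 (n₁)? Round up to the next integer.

n₁ = (z_{α/2} + z_β)² · (σ₁² + σ₂²/r) / δ²
   = (2.576 + 0.842)² · (1576² + 1424²/4) / 852²
   = 11.6827 · (2483776 + 506944) / 725904
   = 11.6827 · 2990720 / 725904
   = 48.13
Design effect: 2.51 × 48.13 = 120.81.
Round up → n₁ = 121; n₂ = r·n₁ = 4 × 121 = 484.

n₁ = 121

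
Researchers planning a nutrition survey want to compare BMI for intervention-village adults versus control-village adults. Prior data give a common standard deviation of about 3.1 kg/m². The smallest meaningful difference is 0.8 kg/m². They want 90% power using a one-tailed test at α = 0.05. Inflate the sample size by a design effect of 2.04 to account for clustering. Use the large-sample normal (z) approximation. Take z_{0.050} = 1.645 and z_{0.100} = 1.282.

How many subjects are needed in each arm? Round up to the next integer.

n = 525 per group

n = (z_α + z_β)² · (σ₁² + σ₂²) / δ²
  = (1.645 + 1.282)² · (2·3.1² = 19.22) / 0.8²
  = 8.5673 · 19.22 / 0.64
  = 257.29
Design effect: 2.04 × 257.29 = 524.87.
Round up → n = 525 per group.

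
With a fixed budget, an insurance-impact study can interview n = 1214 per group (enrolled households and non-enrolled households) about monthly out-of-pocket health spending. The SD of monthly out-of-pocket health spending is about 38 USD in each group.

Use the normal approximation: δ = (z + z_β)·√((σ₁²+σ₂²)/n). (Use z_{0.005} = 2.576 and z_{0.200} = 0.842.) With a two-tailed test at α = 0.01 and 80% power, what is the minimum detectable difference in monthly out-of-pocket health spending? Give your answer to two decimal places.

δ = (z_{α/2} + z_β) · √((σ₁²+σ₂²)/n)
  = (2.576 + 0.842) · √(2888/1214)
  = 3.418 · √2.3789
  = 3.418 · 1.5424
  = 5.2718

Minimum detectable difference ≈ 5.27 USD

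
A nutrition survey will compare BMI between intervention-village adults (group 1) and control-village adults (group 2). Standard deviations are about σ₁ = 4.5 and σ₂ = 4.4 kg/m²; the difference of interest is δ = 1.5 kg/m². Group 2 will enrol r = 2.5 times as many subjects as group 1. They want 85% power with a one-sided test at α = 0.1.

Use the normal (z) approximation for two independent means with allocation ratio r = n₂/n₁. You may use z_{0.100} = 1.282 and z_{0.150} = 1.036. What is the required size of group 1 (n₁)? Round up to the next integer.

n₁ = (z_α + z_β)² · (σ₁² + σ₂²/r) / δ²
   = (1.282 + 1.036)² · (4.5² + 4.4²/2.5) / 1.5²
   = 5.3731 · (20.25 + 7.744) / 2.25
   = 5.3731 · 27.994 / 2.25
   = 66.85
Round up → n₁ = 67; n₂ = r·n₁ = 2.5 × 67 = 168.

n₁ = 67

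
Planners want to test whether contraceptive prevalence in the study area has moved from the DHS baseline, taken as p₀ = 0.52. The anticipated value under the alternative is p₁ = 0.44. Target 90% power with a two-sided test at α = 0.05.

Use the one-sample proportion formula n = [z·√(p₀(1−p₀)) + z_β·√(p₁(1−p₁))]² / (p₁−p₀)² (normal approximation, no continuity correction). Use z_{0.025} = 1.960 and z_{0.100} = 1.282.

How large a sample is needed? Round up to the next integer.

n = 408

n = [z_{α/2}·√(p₀q₀) + z_β·√(p₁q₁)]² / (p₁ − p₀)²
  = [1.960·√(0.52·0.48) + 1.282·√(0.44·0.56)]² / (-0.08)²
  = [1.960·0.4996 + 1.282·0.4964]² / 0.0064
  = [1.6156]² / 0.0064
  = 407.83
Round up → n = 408.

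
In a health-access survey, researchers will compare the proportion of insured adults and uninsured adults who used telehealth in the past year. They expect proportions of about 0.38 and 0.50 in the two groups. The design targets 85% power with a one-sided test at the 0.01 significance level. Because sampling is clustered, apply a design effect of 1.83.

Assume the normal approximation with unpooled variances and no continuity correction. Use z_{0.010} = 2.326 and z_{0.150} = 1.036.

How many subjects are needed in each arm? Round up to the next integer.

n = (z_α + z_β)² · [p₁(1−p₁) + p₂(1−p₂)] / (p₁ − p₂)²
  = (2.326 + 1.036)² · (0.38·0.62 + 0.50·0.50) / (-0.12)²
  = (3.362)² · (0.2356 + 0.2500) / 0.0144
  = 11.3030 · 0.4856 / 0.0144
  = 381.16
Design effect: 1.83 × 381.16 = 697.53.
Round up → n = 698 per group.

n = 698 per group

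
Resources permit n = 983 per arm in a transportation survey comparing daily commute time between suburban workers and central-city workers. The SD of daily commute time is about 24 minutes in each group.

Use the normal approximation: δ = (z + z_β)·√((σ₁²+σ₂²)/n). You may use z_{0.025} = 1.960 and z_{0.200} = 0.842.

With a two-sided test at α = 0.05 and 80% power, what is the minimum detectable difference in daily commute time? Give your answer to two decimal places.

Minimum detectable difference ≈ 3.03 minutes

δ = (z_{α/2} + z_β) · √((σ₁²+σ₂²)/n)
  = (1.960 + 0.842) · √(1152/983)
  = 2.802 · √1.1719
  = 2.802 · 1.0826
  = 3.0333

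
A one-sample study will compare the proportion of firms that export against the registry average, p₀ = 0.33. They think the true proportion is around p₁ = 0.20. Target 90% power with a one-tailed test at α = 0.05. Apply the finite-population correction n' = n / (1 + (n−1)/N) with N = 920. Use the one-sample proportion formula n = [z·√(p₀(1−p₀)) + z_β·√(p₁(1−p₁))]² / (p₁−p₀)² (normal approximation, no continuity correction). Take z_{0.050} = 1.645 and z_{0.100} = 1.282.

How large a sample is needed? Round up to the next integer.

n = 89

n = [z_α·√(p₀q₀) + z_β·√(p₁q₁)]² / (p₁ − p₀)²
  = [1.645·√(0.33·0.67) + 1.282·√(0.20·0.80)]² / (-0.13)²
  = [1.645·0.4702 + 1.282·0.4000]² / 0.0169
  = [1.2863]² / 0.0169
  = 97.90
Finite-population correction (N = 920): 97.90 / (1 + (97.90 − 1)/920) = 88.57.
Round up → n = 89.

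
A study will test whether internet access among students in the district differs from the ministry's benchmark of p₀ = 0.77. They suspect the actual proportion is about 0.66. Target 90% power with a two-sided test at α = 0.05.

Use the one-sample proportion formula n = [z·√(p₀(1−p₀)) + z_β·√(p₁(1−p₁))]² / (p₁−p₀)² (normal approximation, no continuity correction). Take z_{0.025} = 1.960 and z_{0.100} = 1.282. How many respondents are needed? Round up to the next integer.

n = [z_{α/2}·√(p₀q₀) + z_β·√(p₁q₁)]² / (p₁ − p₀)²
  = [1.960·√(0.77·0.23) + 1.282·√(0.66·0.34)]² / (-0.11)²
  = [1.960·0.4208 + 1.282·0.4737]² / 0.0121
  = [1.4321]² / 0.0121
  = 169.50
Round up → n = 170.

n = 170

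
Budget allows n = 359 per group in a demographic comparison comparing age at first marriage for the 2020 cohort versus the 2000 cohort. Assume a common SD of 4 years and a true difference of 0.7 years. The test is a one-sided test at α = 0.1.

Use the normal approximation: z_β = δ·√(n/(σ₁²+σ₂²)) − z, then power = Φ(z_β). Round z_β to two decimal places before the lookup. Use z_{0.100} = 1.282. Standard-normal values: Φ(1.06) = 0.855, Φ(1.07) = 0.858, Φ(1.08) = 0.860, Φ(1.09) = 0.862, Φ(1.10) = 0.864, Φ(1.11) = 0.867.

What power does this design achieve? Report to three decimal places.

z_β = δ·√(n/(σ₁²+σ₂²)) − z_α
    = 0.7 · √(359/32) − 1.282
    = 0.7 · 3.34944 − 1.282
    = 2.3446 − 1.282 = 1.0626 → 1.06
Power = Φ(1.06) = 0.855.

Power ≈ 0.855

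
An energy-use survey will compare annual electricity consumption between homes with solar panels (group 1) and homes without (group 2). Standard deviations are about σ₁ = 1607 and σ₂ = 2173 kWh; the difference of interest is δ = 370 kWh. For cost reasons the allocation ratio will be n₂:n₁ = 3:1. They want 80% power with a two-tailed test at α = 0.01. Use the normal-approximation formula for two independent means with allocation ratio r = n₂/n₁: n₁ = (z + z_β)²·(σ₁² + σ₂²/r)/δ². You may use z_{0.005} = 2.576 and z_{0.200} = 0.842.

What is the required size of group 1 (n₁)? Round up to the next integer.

n₁ = (z_{α/2} + z_β)² · (σ₁² + σ₂²/r) / δ²
   = (2.576 + 0.842)² · (1607² + 2173²/3) / 370²
   = 11.6827 · (2582449 + 1573976.3) / 136900
   = 11.6827 · 4156425.3 / 136900
   = 354.70
Round up → n₁ = 355; n₂ = r·n₁ = 3 × 355 = 1065.

n₁ = 355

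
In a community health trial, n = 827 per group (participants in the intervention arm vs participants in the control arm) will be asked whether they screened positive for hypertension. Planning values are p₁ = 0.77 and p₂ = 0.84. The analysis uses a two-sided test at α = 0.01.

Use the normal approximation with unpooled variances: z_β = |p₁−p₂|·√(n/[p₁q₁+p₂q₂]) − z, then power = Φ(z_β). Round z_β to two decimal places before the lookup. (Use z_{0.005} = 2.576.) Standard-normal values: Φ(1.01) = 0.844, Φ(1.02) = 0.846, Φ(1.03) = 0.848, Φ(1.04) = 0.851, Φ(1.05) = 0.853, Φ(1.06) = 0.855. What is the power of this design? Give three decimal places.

Power ≈ 0.848

z_β = |p₁−p₂|·√(n/[p₁q₁+p₂q₂]) − z_{α/2}
    = 0.07 · √(827/0.3115) − 2.576
    = 0.07 · 51.5257 − 2.576
    = 3.6068 − 2.576 = 1.0308 → 1.03
Power = Φ(1.03) = 0.848.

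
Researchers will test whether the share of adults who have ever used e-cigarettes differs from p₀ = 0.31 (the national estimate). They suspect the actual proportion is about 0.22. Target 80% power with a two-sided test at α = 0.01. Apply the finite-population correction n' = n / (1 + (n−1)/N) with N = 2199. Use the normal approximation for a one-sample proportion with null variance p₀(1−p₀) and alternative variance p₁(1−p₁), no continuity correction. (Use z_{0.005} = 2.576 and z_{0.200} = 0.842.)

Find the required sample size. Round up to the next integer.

n = [z_{α/2}·√(p₀q₀) + z_β·√(p₁q₁)]² / (p₁ − p₀)²
  = [2.576·√(0.31·0.69) + 0.842·√(0.22·0.78)]² / (-0.09)²
  = [2.576·0.4625 + 0.842·0.4142]² / 0.0081
  = [1.5402]² / 0.0081
  = 292.86
Finite-population correction (N = 2199): 292.86 / (1 + (292.86 − 1)/2199) = 258.54.
Round up → n = 259.

n = 259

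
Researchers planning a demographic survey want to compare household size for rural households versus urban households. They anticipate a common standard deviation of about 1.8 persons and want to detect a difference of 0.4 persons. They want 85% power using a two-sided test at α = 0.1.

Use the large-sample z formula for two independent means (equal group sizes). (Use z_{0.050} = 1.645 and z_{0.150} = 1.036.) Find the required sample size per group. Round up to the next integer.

n = 292 per group

n = (z_{α/2} + z_β)² · (σ₁² + σ₂²) / δ²
  = (1.645 + 1.036)² · (2·1.8² = 6.48) / 0.4²
  = 7.1878 · 6.48 / 0.16
  = 291.10
Round up → n = 292 per group.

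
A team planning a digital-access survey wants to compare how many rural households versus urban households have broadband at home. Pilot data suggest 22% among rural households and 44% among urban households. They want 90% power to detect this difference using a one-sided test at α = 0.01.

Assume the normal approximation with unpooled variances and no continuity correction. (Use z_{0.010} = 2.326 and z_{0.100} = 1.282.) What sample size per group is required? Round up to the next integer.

n = 113 per group

n = (z_α + z_β)² · [p₁(1−p₁) + p₂(1−p₂)] / (p₁ − p₂)²
  = (2.326 + 1.282)² · (0.22·0.78 + 0.44·0.56) / (-0.22)²
  = (3.608)² · (0.1716 + 0.2464) / 0.0484
  = 13.0177 · 0.4180 / 0.0484
  = 112.43
Round up → n = 113 per group.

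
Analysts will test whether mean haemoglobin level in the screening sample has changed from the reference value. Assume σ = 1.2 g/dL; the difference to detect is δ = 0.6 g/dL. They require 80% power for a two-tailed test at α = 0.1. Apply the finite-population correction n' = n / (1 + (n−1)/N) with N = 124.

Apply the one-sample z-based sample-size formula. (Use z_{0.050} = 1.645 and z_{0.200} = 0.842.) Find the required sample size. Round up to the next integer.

n = 21

n = (z_{α/2} + z_β)² · σ² / δ²
  = (1.645 + 0.842)² · 1.2² / 0.6²
  = 6.1852 · 1.44 / 0.36
  = 24.74
Finite-population correction (N = 124): 24.74 / (1 + (24.74 − 1)/124) = 20.77.
Round up → n = 21.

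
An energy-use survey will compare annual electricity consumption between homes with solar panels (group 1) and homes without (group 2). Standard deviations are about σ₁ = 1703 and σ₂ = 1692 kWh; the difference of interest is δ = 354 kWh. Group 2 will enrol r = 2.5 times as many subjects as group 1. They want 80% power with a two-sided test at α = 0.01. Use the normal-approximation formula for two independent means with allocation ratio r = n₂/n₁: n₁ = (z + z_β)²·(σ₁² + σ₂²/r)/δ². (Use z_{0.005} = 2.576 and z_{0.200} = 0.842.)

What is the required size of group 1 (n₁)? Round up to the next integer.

n₁ = 378

n₁ = (z_{α/2} + z_β)² · (σ₁² + σ₂²/r) / δ²
   = (2.576 + 0.842)² · (1703² + 1692²/2.5) / 354²
   = 11.6827 · (2900209 + 1145145.6) / 125316
   = 11.6827 · 4045354.6 / 125316
   = 377.13
Round up → n₁ = 378; n₂ = r·n₁ = 2.5 × 378 = 945.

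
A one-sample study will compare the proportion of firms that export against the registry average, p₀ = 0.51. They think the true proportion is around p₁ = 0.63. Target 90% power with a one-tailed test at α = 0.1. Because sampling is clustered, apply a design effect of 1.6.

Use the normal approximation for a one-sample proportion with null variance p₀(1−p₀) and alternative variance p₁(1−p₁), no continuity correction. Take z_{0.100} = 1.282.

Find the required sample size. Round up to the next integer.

n = 177

n = [z_α·√(p₀q₀) + z_β·√(p₁q₁)]² / (p₁ − p₀)²
  = [1.282·√(0.51·0.49) + 1.282·√(0.63·0.37)]² / (0.12)²
  = [1.282·0.4999 + 1.282·0.4828]² / 0.0144
  = [1.2598]² / 0.0144
  = 110.22
Design effect: 1.6 × 110.22 = 176.35.
Round up → n = 177.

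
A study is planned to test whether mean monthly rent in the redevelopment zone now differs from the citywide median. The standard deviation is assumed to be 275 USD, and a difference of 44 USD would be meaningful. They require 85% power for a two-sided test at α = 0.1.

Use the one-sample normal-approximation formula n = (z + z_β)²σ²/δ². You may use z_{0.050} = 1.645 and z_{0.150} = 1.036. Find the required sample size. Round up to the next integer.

n = 281

n = (z_{α/2} + z_β)² · σ² / δ²
  = (1.645 + 1.036)² · 275² / 44²
  = 7.1878 · 75625 / 1936
  = 280.77
Round up → n = 281.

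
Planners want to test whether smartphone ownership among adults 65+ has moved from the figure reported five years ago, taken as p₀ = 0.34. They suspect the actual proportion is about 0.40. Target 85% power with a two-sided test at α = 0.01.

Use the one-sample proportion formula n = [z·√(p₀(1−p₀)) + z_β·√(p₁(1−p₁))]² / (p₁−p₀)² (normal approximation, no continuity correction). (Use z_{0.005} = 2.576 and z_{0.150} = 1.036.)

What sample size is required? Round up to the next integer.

n = [z_{α/2}·√(p₀q₀) + z_β·√(p₁q₁)]² / (p₁ − p₀)²
  = [2.576·√(0.34·0.66) + 1.036·√(0.40·0.60)]² / (0.06)²
  = [2.576·0.4737 + 1.036·0.4899]² / 0.0036
  = [1.7278]² / 0.0036
  = 829.26
Round up → n = 830.

n = 830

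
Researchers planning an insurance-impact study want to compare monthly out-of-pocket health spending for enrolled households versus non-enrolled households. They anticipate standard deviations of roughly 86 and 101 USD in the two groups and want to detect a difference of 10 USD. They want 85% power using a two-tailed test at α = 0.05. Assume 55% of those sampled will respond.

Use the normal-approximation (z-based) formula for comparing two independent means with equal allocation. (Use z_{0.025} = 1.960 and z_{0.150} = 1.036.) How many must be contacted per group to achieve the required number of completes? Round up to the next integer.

n = (z_{α/2} + z_β)² · (σ₁² + σ₂²) / δ²
  = (1.960 + 1.036)² · (86² + 101² = 17597) / 10²
  = 8.9760 · 17597 / 100
  = 1579.51
Adjust for 55% response: 1579.51 / 0.55 = 2871.84.
Round up → n = 2872 per group.

n = 2872 per group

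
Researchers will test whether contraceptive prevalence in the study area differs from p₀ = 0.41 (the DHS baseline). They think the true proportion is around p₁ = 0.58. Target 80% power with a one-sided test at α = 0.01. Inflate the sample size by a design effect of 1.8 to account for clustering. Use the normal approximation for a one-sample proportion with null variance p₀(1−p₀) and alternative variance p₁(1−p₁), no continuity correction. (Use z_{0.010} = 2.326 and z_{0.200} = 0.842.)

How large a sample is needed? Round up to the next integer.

n = 152

n = [z_α·√(p₀q₀) + z_β·√(p₁q₁)]² / (p₁ − p₀)²
  = [2.326·√(0.41·0.59) + 0.842·√(0.58·0.42)]² / (0.17)²
  = [2.326·0.4918 + 0.842·0.4936]² / 0.0289
  = [1.5596]² / 0.0289
  = 84.16
Design effect: 1.8 × 84.16 = 151.49.
Round up → n = 152.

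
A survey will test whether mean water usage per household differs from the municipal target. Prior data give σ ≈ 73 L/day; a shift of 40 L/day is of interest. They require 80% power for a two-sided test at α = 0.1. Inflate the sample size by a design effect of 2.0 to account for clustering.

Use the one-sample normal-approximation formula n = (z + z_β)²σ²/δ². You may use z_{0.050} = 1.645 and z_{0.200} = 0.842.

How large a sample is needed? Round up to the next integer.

n = (z_{α/2} + z_β)² · σ² / δ²
  = (1.645 + 0.842)² · 73² / 40²
  = 6.1852 · 5329 / 1600
  = 20.60
Design effect: 2.0 × 20.60 = 41.20.
Round up → n = 42.

n = 42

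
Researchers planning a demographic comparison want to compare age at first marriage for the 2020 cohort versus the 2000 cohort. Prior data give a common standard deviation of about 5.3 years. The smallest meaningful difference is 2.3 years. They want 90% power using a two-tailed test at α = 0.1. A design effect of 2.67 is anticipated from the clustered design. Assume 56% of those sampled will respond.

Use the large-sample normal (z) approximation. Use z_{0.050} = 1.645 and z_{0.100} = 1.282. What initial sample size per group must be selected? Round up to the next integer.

n = 434 per group

n = (z_{α/2} + z_β)² · (σ₁² + σ₂²) / δ²
  = (1.645 + 1.282)² · (2·5.3² = 56.18) / 2.3²
  = 8.5673 · 56.18 / 5.29
  = 90.99
Design effect: 2.67 × 90.99 = 242.93.
Adjust for 56% response: 242.93 / 0.56 = 433.81.
Round up → n = 434 per group.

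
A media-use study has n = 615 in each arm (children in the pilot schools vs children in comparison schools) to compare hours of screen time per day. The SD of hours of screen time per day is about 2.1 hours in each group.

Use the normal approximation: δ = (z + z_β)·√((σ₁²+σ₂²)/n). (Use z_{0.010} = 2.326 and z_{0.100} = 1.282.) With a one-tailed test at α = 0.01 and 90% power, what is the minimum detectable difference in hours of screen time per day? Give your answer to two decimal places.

Minimum detectable difference ≈ 0.43 hours

δ = (z_α + z_β) · √((σ₁²+σ₂²)/n)
  = (2.326 + 1.282) · √(8.82/615)
  = 3.608 · √0.01434
  = 3.608 · 0.1198
  = 0.4321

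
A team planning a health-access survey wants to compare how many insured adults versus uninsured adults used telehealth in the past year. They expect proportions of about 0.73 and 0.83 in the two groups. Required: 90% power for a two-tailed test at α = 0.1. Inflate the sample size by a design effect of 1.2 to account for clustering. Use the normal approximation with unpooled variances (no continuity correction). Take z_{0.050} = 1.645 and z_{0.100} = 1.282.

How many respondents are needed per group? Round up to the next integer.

n = 348 per group

n = (z_{α/2} + z_β)² · [p₁(1−p₁) + p₂(1−p₂)] / (p₁ − p₂)²
  = (1.645 + 1.282)² · (0.73·0.27 + 0.83·0.17) / (-0.10)²
  = (2.927)² · (0.1971 + 0.1411) / 0.0100
  = 8.5673 · 0.3382 / 0.0100
  = 289.75
Design effect: 1.2 × 289.75 = 347.70.
Round up → n = 348 per group.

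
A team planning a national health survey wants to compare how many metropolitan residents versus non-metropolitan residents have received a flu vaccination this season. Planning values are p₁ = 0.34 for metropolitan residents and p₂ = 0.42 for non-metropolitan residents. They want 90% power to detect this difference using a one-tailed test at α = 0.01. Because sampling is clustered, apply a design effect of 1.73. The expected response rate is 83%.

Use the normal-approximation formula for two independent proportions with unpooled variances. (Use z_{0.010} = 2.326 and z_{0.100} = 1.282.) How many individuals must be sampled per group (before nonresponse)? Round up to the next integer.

n = (z_α + z_β)² · [p₁(1−p₁) + p₂(1−p₂)] / (p₁ − p₂)²
  = (2.326 + 1.282)² · (0.34·0.66 + 0.42·0.58) / (-0.08)²
  = (3.608)² · (0.2244 + 0.2436) / 0.0064
  = 13.0177 · 0.4680 / 0.0064
  = 951.92
Design effect: 1.73 × 951.92 = 1646.82.
Adjust for 83% response: 1646.82 / 0.83 = 1984.12.
Round up → n = 1985 per group.

n = 1985 per group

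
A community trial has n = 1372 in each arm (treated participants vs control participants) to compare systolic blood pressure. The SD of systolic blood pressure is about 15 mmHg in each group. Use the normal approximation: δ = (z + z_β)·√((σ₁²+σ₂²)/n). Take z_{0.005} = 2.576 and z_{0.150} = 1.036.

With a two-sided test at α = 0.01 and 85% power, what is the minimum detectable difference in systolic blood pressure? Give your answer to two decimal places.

Minimum detectable difference ≈ 2.07 mmHg

δ = (z_{α/2} + z_β) · √((σ₁²+σ₂²)/n)
  = (2.576 + 1.036) · √(450/1372)
  = 3.612 · √0.32799
  = 3.612 · 0.5727
  = 2.0686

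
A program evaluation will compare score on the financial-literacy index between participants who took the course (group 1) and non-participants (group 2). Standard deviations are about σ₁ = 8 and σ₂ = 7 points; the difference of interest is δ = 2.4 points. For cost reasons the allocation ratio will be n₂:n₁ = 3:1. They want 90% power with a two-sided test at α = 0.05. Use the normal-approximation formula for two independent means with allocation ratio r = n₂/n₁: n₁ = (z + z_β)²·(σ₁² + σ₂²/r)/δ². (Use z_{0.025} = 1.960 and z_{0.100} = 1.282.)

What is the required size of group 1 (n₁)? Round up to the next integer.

n₁ = (z_{α/2} + z_β)² · (σ₁² + σ₂²/r) / δ²
   = (1.960 + 1.282)² · (8² + 7²/3) / 2.4²
   = 10.5106 · (64 + 16.3333) / 5.76
   = 10.5106 · 80.3333 / 5.76
   = 146.59
Round up → n₁ = 147; n₂ = r·n₁ = 3 × 147 = 441.

n₁ = 147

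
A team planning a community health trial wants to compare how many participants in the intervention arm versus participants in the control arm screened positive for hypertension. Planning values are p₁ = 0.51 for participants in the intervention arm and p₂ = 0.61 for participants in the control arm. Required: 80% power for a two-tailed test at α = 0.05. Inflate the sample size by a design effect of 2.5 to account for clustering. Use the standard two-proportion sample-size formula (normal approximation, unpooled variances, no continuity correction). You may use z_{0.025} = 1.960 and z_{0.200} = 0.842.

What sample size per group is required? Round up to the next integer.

n = (z_{α/2} + z_β)² · [p₁(1−p₁) + p₂(1−p₂)] / (p₁ − p₂)²
  = (1.960 + 0.842)² · (0.51·0.49 + 0.61·0.39) / (-0.10)²
  = (2.802)² · (0.2499 + 0.2379) / 0.0100
  = 7.8512 · 0.4878 / 0.0100
  = 382.98
Design effect: 2.5 × 382.98 = 957.45.
Round up → n = 958 per group.

n = 958 per group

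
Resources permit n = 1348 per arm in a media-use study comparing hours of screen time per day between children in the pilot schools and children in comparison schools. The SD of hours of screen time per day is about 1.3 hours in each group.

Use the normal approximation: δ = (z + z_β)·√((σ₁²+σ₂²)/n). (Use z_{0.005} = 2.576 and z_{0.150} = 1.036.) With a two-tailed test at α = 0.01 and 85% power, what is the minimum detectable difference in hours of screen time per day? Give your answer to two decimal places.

δ = (z_{α/2} + z_β) · √((σ₁²+σ₂²)/n)
  = (2.576 + 1.036) · √(3.38/1348)
  = 3.612 · √0.00251
  = 3.612 · 0.0501
  = 0.1809

Minimum detectable difference ≈ 0.18 hours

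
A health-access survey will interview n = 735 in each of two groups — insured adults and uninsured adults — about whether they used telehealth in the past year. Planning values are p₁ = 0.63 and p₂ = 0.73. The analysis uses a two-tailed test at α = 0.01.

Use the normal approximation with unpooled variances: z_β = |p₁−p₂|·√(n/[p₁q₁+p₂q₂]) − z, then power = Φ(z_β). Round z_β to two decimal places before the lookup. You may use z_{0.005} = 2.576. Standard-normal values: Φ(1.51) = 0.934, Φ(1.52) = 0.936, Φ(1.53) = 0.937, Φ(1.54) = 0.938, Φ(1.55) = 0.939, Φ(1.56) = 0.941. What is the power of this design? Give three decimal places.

z_β = |p₁−p₂|·√(n/[p₁q₁+p₂q₂]) − z_{α/2}
    = 0.10 · √(735/0.4302) − 2.576
    = 0.10 · 41.3341 − 2.576
    = 4.1334 − 2.576 = 1.5574 → 1.56
Power = Φ(1.56) = 0.941.

Power ≈ 0.941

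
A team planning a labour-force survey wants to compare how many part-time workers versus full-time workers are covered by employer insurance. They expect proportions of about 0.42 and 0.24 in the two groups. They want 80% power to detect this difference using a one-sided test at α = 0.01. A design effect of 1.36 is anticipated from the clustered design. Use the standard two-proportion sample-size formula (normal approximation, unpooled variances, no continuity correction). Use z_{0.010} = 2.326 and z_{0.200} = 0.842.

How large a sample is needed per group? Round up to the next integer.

n = 180 per group

n = (z_α + z_β)² · [p₁(1−p₁) + p₂(1−p₂)] / (p₁ − p₂)²
  = (2.326 + 0.842)² · (0.42·0.58 + 0.24·0.76) / (0.18)²
  = (3.168)² · (0.2436 + 0.1824) / 0.0324
  = 10.0362 · 0.4260 / 0.0324
  = 131.96
Design effect: 1.36 × 131.96 = 179.46.
Round up → n = 180 per group.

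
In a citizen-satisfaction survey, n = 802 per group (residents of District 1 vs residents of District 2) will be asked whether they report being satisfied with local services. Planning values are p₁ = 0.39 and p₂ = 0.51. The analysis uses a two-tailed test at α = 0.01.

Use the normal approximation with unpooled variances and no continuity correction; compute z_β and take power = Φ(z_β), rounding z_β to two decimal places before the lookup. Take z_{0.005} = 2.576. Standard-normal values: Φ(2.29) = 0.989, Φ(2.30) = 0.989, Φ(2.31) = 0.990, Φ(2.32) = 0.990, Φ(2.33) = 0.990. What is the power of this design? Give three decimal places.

z_β = |p₁−p₂|·√(n/[p₁q₁+p₂q₂]) − z_{α/2}
    = 0.12 · √(802/0.4878) − 2.576
    = 0.12 · 40.5477 − 2.576
    = 4.8657 − 2.576 = 2.2897 → 2.29
Power = Φ(2.29) = 0.989.

Power ≈ 0.989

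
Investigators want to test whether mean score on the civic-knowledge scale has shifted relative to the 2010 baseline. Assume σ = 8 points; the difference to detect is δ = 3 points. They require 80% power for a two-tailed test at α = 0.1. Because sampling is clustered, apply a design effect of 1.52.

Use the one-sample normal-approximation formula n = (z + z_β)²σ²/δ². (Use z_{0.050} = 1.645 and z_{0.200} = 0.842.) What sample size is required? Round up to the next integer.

n = (z_{α/2} + z_β)² · σ² / δ²
  = (1.645 + 0.842)² · 8² / 3²
  = 6.1852 · 64 / 9
  = 43.98
Design effect: 1.52 × 43.98 = 66.85.
Round up → n = 67.

n = 67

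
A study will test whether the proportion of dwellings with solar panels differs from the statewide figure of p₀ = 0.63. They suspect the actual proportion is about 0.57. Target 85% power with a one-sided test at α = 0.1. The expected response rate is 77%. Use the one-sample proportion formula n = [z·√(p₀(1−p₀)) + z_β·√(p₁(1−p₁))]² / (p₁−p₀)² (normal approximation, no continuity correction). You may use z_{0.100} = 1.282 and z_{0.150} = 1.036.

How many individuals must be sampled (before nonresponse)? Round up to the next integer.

n = [z_α·√(p₀q₀) + z_β·√(p₁q₁)]² / (p₁ − p₀)²
  = [1.282·√(0.63·0.37) + 1.036·√(0.57·0.43)]² / (-0.06)²
  = [1.282·0.4828 + 1.036·0.4951]² / 0.0036
  = [1.1319]² / 0.0036
  = 355.86
Adjust for 77% response: 355.86 / 0.77 = 462.15.
Round up → n = 463.

n = 463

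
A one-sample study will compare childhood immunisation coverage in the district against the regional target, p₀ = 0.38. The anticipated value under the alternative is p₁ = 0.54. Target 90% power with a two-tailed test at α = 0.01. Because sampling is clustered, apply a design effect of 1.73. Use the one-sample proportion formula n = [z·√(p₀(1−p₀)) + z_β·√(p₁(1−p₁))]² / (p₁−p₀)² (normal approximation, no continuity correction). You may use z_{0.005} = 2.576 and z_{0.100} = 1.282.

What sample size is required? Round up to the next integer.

n = 242

n = [z_{α/2}·√(p₀q₀) + z_β·√(p₁q₁)]² / (p₁ − p₀)²
  = [2.576·√(0.38·0.62) + 1.282·√(0.54·0.46)]² / (0.16)²
  = [2.576·0.4854 + 1.282·0.4984]² / 0.0256
  = [1.8893]² / 0.0256
  = 139.43
Design effect: 1.73 × 139.43 = 241.22.
Round up → n = 242.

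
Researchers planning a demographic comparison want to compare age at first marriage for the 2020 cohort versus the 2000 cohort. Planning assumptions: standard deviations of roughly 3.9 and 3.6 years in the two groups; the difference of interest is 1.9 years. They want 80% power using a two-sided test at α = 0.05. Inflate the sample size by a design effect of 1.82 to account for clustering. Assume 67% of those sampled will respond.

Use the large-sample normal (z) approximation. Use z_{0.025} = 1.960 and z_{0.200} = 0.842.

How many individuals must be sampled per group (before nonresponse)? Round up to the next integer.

n = 167 per group

n = (z_{α/2} + z_β)² · (σ₁² + σ₂²) / δ²
  = (1.960 + 0.842)² · (3.9² + 3.6² = 28.17) / 1.9²
  = 7.8512 · 28.17 / 3.61
  = 61.27
Design effect: 1.82 × 61.27 = 111.50.
Adjust for 67% response: 111.50 / 0.67 = 166.42.
Round up → n = 167 per group.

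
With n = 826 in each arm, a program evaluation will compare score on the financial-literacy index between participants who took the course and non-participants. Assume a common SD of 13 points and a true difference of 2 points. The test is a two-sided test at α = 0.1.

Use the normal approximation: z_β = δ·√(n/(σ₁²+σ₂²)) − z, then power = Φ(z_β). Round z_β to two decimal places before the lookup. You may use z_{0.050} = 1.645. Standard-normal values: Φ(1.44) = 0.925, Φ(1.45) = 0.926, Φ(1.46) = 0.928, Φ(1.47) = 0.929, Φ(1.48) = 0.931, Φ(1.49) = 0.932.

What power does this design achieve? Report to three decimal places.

Power ≈ 0.931

z_β = δ·√(n/(σ₁²+σ₂²)) − z_{α/2}
    = 2 · √(826/338) − 1.645
    = 2 · 1.56326 − 1.645
    = 3.1265 − 1.645 = 1.4815 → 1.48
Power = Φ(1.48) = 0.931.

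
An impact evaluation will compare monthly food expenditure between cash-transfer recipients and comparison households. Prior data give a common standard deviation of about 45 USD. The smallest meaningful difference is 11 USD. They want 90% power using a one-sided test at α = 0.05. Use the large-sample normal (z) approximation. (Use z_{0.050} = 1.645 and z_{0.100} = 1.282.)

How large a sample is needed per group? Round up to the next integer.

n = (z_α + z_β)² · (σ₁² + σ₂²) / δ²
  = (1.645 + 1.282)² · (2·45² = 4050) / 11²
  = 8.5673 · 4050 / 121
  = 286.76
Round up → n = 287 per group.

n = 287 per group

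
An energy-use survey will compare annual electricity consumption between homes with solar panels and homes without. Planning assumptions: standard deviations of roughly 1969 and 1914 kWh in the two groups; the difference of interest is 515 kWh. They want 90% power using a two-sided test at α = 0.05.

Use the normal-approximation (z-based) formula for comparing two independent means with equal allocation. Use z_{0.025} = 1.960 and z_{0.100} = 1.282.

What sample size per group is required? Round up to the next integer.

n = (z_{α/2} + z_β)² · (σ₁² + σ₂²) / δ²
  = (1.960 + 1.282)² · (1969² + 1914² = 7540357) / 515²
  = 10.5106 · 7540357 / 265225
  = 298.82
Round up → n = 299 per group.

n = 299 per group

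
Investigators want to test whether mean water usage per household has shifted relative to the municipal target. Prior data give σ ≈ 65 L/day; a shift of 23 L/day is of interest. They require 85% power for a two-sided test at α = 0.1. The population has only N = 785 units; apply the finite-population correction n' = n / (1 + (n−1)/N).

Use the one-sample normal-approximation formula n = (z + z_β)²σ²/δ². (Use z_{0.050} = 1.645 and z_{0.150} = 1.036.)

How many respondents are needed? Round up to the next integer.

n = (z_{α/2} + z_β)² · σ² / δ²
  = (1.645 + 1.036)² · 65² / 23²
  = 7.1878 · 4225 / 529
  = 57.41
Finite-population correction (N = 785): 57.41 / (1 + (57.41 − 1)/785) = 53.56.
Round up → n = 54.

n = 54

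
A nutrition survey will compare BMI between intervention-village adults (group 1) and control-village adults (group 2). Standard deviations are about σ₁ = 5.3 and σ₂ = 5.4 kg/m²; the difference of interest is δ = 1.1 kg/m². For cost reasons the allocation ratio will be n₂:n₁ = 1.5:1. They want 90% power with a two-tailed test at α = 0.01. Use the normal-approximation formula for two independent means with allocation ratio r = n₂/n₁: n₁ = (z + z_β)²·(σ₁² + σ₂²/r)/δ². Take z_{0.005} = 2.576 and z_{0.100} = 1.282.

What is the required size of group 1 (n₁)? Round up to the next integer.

n₁ = 585

n₁ = (z_{α/2} + z_β)² · (σ₁² + σ₂²/r) / δ²
   = (2.576 + 1.282)² · (5.3² + 5.4²/1.5) / 1.1²
   = 14.8842 · (28.09 + 19.44) / 1.21
   = 14.8842 · 47.53 / 1.21
   = 584.66
Round up → n₁ = 585; n₂ = r·n₁ = 1.5 × 585 = 878.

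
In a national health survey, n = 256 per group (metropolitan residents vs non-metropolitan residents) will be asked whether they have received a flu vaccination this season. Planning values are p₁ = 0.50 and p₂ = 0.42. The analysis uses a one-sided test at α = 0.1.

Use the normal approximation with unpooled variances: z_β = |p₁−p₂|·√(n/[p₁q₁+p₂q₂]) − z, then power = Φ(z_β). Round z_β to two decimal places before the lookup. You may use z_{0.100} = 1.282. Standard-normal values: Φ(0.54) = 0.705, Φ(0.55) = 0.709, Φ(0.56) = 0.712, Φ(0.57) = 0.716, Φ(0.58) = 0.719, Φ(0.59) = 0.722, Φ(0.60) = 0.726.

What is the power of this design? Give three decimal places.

Power ≈ 0.705

z_β = |p₁−p₂|·√(n/[p₁q₁+p₂q₂]) − z_α
    = 0.08 · √(256/0.4936) − 1.282
    = 0.08 · 22.7736 − 1.282
    = 1.8219 − 1.282 = 0.5399 → 0.54
Power = Φ(0.54) = 0.705.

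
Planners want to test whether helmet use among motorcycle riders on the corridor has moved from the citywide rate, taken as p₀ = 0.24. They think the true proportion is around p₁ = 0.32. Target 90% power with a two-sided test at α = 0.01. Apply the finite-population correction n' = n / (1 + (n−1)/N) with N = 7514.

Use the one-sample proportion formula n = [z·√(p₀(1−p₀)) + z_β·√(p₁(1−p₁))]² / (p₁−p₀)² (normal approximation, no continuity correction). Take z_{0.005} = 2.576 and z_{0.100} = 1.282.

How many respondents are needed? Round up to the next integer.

n = 426

n = [z_{α/2}·√(p₀q₀) + z_β·√(p₁q₁)]² / (p₁ − p₀)²
  = [2.576·√(0.24·0.76) + 1.282·√(0.32·0.68)]² / (0.08)²
  = [2.576·0.4271 + 1.282·0.4665]² / 0.0064
  = [1.6982]² / 0.0064
  = 450.60
Finite-population correction (N = 7514): 450.60 / (1 + (450.60 − 1)/7514) = 425.16.
Round up → n = 426.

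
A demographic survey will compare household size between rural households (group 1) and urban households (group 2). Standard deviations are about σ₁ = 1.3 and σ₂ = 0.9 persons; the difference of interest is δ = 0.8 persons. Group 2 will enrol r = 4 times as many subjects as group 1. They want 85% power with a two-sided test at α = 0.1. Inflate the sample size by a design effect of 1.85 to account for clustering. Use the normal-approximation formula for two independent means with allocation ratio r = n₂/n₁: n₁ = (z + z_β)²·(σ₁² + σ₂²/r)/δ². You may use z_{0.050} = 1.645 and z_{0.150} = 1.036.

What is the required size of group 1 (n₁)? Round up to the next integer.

n₁ = (z_{α/2} + z_β)² · (σ₁² + σ₂²/r) / δ²
   = (1.645 + 1.036)² · (1.3² + 0.9²/4) / 0.8²
   = 7.1878 · (1.69 + 0.2025) / 0.64
   = 7.1878 · 1.8925 / 0.64
   = 21.25
Design effect: 1.85 × 21.25 = 39.32.
Round up → n₁ = 40; n₂ = r·n₁ = 4 × 40 = 160.

n₁ = 40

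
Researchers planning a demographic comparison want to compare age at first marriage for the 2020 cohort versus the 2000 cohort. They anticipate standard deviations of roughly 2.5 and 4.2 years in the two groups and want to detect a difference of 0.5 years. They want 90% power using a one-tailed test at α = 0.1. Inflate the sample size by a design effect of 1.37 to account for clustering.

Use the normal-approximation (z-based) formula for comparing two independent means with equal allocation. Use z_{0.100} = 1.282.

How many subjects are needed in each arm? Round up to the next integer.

n = (z_α + z_β)² · (σ₁² + σ₂²) / δ²
  = (1.282 + 1.282)² · (2.5² + 4.2² = 23.89) / 0.5²
  = 6.5741 · 23.89 / 0.25
  = 628.22
Design effect: 1.37 × 628.22 = 860.66.
Round up → n = 861 per group.

n = 861 per group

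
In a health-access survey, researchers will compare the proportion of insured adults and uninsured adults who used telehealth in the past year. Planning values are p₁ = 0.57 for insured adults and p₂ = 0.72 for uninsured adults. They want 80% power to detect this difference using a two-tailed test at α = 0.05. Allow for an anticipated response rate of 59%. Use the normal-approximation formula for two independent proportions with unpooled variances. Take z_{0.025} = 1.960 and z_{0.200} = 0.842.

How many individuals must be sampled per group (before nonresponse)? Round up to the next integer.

n = 265 per group

n = (z_{α/2} + z_β)² · [p₁(1−p₁) + p₂(1−p₂)] / (p₁ − p₂)²
  = (1.960 + 0.842)² · (0.57·0.43 + 0.72·0.28) / (-0.15)²
  = (2.802)² · (0.2451 + 0.2016) / 0.0225
  = 7.8512 · 0.4467 / 0.0225
  = 155.87
Adjust for 59% response: 155.87 / 0.59 = 264.19.
Round up → n = 265 per group.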